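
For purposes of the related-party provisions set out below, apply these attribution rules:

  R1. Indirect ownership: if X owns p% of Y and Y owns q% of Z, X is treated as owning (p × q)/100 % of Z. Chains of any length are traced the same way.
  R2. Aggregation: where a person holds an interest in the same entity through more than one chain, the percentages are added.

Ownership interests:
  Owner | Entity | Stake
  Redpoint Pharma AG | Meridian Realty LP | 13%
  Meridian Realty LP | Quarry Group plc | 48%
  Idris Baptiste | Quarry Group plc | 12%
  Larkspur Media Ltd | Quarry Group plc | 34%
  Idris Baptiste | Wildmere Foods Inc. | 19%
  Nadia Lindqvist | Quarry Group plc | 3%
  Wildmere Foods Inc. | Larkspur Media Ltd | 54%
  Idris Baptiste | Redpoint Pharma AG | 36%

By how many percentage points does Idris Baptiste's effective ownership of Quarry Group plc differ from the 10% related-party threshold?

7.7348

Chain via Redpoint Pharma AG → Meridian Realty LP (R1): 36% × 13% × 48% = 2.2464% of Quarry Group plc.
Chain via Wildmere Foods Inc. → Larkspur Media Ltd (R1): 19% × 54% × 34% = 3.4884% of Quarry Group plc.
Direct interest in Quarry Group plc: 12%.
Aggregating (R2): 2.2464% + 3.4884% + 12% = 17.7348%.
17.7348% exceeds the 10% threshold by 7.7348 percentage points.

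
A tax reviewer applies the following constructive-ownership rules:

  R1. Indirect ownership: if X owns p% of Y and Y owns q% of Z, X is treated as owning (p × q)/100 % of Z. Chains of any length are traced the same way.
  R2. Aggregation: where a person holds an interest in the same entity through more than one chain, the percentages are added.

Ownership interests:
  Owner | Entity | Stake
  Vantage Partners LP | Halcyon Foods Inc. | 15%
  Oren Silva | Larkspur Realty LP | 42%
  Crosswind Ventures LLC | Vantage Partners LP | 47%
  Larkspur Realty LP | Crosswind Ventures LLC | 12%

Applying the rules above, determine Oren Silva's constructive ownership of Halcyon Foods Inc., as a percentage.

0.35532%

Chain via Larkspur Realty LP → Crosswind Ventures LLC → Vantage Partners LP (R1): 42% × 12% × 47% × 15% = 0.35532% of Halcyon Foods Inc.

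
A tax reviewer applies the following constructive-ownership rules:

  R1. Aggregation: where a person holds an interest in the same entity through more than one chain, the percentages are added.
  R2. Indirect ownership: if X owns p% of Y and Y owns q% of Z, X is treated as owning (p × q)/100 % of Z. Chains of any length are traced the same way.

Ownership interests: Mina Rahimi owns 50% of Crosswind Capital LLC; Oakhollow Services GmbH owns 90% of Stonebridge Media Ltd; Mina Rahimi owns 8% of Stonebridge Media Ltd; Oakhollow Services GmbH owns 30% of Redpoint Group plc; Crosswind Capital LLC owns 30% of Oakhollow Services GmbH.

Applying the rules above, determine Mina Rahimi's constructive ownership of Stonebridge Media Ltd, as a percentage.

Chain via Crosswind Capital LLC → Oakhollow Services GmbH (R2): 50% × 30% × 90% = 13.5% of Stonebridge Media Ltd.
Direct interest in Stonebridge Media Ltd: 8%.
Aggregating (R1): 13.5% + 8% = 21.5%.

21.5%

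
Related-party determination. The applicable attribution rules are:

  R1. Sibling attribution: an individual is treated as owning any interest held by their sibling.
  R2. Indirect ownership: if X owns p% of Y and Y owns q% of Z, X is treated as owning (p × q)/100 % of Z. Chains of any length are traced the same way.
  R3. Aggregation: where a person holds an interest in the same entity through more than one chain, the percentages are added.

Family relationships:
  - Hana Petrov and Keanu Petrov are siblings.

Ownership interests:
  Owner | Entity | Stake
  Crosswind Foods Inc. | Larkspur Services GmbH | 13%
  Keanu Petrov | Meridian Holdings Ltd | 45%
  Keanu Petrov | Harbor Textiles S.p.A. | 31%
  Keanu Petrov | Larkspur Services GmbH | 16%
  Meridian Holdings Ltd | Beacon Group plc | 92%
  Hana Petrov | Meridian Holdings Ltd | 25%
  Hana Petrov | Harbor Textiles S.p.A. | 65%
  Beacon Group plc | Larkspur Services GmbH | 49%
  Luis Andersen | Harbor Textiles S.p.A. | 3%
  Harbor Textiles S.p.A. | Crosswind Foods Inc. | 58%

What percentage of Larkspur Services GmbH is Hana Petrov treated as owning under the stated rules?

54.7944%

By sibling attribution (R1), Hana Petrov is treated as also owning Keanu Petrov's interest in Harbor Textiles S.p.A, giving 65% + 31% = 96%.
By sibling attribution (R1), Hana Petrov is treated as also owning Keanu Petrov's interest in Meridian Holdings Ltd, giving 25% + 45% = 70%.
By sibling attribution (R1), Hana Petrov is treated as owning Keanu Petrov's 16% interest in Larkspur Services GmbH.
Chain via Harbor Textiles S.p.A. → Crosswind Foods Inc. (R2): 96% × 58% × 13% = 7.2384% of Larkspur Services GmbH.
Chain via Meridian Holdings Ltd → Beacon Group plc (R2): 70% × 92% × 49% = 31.556% of Larkspur Services GmbH.
Direct interest in Larkspur Services GmbH: 16%.
Aggregating (R3): 7.2384% + 31.556% + 16% = 54.7944%.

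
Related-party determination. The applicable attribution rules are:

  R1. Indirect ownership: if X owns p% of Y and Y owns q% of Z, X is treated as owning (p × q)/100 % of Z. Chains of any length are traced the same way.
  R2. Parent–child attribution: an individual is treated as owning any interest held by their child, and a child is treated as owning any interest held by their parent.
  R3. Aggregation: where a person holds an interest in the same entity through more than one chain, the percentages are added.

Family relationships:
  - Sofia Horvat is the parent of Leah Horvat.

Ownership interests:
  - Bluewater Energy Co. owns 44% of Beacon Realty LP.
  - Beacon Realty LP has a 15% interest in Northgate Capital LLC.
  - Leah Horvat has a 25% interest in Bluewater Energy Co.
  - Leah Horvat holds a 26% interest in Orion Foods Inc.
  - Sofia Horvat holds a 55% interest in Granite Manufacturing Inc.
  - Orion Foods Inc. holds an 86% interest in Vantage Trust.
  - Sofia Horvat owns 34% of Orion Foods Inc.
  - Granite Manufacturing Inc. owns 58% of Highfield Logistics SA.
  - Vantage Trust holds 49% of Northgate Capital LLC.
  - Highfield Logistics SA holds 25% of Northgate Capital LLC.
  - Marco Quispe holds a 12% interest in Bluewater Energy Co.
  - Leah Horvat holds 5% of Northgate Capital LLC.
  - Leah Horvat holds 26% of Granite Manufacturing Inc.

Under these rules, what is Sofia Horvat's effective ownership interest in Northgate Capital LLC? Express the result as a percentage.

43.679%

By parent–child attribution (R2), Sofia Horvat is treated as also owning Leah Horvat's interest in Orion Foods Inc, giving 34% + 26% = 60%.
By parent–child attribution (R2), Sofia Horvat is treated as also owning Leah Horvat's interest in Granite Manufacturing Inc, giving 55% + 26% = 81%.
By parent–child attribution (R2), Sofia Horvat is treated as owning Leah Horvat's 25% interest in Bluewater Energy Co.
By parent–child attribution (R2), Sofia Horvat is treated as owning Leah Horvat's 5% interest in Northgate Capital LLC.
Chain via Orion Foods Inc. → Vantage Trust (R1): 60% × 86% × 49% = 25.284% of Northgate Capital LLC.
Chain via Granite Manufacturing Inc. → Highfield Logistics SA (R1): 81% × 58% × 25% = 11.745% of Northgate Capital LLC.
Chain via Bluewater Energy Co. → Beacon Realty LP (R1): 25% × 44% × 15% = 1.65% of Northgate Capital LLC.
Direct interest in Northgate Capital LLC: 5%.
Aggregating (R3): 25.284% + 11.745% + 1.65% + 5% = 43.679%.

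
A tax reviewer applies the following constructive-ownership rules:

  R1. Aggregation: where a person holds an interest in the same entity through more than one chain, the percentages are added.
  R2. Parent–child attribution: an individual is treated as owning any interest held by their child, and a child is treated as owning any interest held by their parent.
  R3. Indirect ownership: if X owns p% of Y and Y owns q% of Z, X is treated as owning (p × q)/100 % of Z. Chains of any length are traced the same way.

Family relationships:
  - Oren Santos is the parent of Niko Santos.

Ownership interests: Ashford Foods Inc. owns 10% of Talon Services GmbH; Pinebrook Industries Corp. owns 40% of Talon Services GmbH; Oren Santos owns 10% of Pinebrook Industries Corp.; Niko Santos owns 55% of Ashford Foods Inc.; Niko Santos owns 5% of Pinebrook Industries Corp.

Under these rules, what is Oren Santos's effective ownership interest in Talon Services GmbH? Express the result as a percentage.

By parent–child attribution (R2), Oren Santos is treated as also owning Niko Santos's interest in Pinebrook Industries Corp, giving 10% + 5% = 15%.
By parent–child attribution (R2), Oren Santos is treated as owning Niko Santos's 55% interest in Ashford Foods Inc.
Chain via Pinebrook Industries Corp. (R3): 15% × 40% = 6% of Talon Services GmbH.
Chain via Ashford Foods Inc. (R3): 55% × 10% = 5.5% of Talon Services GmbH.
Aggregating (R1): 6% + 5.5% = 11.5%.

11.5%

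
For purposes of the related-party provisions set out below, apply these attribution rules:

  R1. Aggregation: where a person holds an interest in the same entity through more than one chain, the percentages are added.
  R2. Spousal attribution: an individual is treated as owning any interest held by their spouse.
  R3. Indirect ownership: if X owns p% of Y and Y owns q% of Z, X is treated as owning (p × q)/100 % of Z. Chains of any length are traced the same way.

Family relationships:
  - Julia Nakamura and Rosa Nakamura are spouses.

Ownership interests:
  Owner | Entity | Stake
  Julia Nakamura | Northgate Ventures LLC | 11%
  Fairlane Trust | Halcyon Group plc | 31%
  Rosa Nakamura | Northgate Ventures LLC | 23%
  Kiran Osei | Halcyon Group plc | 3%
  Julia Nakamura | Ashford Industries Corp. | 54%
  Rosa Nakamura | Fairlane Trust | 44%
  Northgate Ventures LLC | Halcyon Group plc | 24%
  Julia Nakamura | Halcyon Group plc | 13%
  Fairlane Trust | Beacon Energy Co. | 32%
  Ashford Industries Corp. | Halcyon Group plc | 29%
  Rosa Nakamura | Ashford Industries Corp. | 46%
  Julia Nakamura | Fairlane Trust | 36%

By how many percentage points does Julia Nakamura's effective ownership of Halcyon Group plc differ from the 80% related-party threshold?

5.04

By spousal attribution (R2), Julia Nakamura is treated as also owning Rosa Nakamura's interest in Northgate Ventures LLC, giving 11% + 23% = 34%.
By spousal attribution (R2), Julia Nakamura is treated as also owning Rosa Nakamura's interest in Ashford Industries Corp, giving 54% + 46% = 100%.
By spousal attribution (R2), Julia Nakamura is treated as also owning Rosa Nakamura's interest in Fairlane Trust, giving 36% + 44% = 80%.
Chain via Northgate Ventures LLC (R3): 34% × 24% = 8.16% of Halcyon Group plc.
Chain via Ashford Industries Corp. (R3): 100% × 29% = 29% of Halcyon Group plc.
Chain via Fairlane Trust (R3): 80% × 31% = 24.8% of Halcyon Group plc.
Direct interest in Halcyon Group plc: 13%.
Aggregating (R1): 8.16% + 29% + 24.8% + 13% = 74.96%.
74.96% falls short of the 80% threshold by 5.04 percentage points.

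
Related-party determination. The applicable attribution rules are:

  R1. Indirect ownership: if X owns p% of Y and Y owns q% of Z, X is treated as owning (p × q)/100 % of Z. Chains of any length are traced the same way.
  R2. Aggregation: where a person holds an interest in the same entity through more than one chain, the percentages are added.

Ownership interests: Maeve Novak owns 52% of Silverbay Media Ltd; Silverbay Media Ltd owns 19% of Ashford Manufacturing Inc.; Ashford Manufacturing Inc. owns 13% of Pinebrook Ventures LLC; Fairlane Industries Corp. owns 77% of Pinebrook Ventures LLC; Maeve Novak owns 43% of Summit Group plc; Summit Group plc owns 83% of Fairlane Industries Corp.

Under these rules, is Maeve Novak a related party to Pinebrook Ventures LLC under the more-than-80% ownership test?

No

Chain via Silverbay Media Ltd → Ashford Manufacturing Inc. (R1): 52% × 19% × 13% = 1.2844% of Pinebrook Ventures LLC.
Chain via Summit Group plc → Fairlane Industries Corp. (R1): 43% × 83% × 77% = 27.4813% of Pinebrook Ventures LLC.
Aggregating (R2): 1.2844% + 27.4813% = 28.7657%.
28.7657% does not exceed the 80% threshold, so Maeve is not a related party to Pinebrook Ventures LLC.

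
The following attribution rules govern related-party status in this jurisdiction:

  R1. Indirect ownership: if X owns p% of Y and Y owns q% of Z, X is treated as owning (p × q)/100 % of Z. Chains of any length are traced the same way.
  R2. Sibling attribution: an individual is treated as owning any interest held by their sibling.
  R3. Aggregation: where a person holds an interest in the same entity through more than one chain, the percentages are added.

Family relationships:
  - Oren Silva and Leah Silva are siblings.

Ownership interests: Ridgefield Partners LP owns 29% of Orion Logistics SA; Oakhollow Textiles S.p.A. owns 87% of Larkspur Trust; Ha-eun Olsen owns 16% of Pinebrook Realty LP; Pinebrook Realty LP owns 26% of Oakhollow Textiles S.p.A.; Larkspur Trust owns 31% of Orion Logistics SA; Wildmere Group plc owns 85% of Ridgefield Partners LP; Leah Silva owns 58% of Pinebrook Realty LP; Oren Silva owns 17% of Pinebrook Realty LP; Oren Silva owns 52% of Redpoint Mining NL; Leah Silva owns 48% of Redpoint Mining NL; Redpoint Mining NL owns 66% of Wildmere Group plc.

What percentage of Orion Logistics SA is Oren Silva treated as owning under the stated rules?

By sibling attribution (R2), Oren Silva is treated as also owning Leah Silva's interest in Redpoint Mining NL, giving 52% + 48% = 100%.
By sibling attribution (R2), Oren Silva is treated as also owning Leah Silva's interest in Pinebrook Realty LP, giving 17% + 58% = 75%.
Chain via Redpoint Mining NL → Wildmere Group plc → Ridgefield Partners LP (R1): 100% × 66% × 85% × 29% = 16.269% of Orion Logistics SA.
Chain via Pinebrook Realty LP → Oakhollow Textiles S.p.A. → Larkspur Trust (R1): 75% × 26% × 87% × 31% = 5.25915% of Orion Logistics SA.
Aggregating (R3): 16.269% + 5.25915% = 21.52815%.

21.52815%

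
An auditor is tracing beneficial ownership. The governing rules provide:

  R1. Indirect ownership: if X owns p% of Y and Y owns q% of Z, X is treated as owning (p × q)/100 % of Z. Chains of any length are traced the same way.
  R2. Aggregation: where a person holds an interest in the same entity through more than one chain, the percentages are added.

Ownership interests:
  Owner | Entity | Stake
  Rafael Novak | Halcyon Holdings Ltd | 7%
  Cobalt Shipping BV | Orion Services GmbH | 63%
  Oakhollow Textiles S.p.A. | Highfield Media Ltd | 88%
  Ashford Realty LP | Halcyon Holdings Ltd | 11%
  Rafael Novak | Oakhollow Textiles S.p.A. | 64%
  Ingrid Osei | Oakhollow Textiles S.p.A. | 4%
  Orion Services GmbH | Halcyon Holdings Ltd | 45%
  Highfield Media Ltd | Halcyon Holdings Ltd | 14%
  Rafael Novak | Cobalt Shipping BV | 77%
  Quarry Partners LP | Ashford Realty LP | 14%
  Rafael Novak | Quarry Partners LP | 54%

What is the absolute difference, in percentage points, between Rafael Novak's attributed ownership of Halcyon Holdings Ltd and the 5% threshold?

32.5459

Chain via Oakhollow Textiles S.p.A. → Highfield Media Ltd (R1): 64% × 88% × 14% = 7.8848% of Halcyon Holdings Ltd.
Chain via Cobalt Shipping BV → Orion Services GmbH (R1): 77% × 63% × 45% = 21.8295% of Halcyon Holdings Ltd.
Chain via Quarry Partners LP → Ashford Realty LP (R1): 54% × 14% × 11% = 0.8316% of Halcyon Holdings Ltd.
Direct interest in Halcyon Holdings Ltd: 7%.
Aggregating (R2): 7.8848% + 21.8295% + 0.8316% + 7% = 37.5459%.
37.5459% exceeds the 5% threshold by 32.5459 percentage points.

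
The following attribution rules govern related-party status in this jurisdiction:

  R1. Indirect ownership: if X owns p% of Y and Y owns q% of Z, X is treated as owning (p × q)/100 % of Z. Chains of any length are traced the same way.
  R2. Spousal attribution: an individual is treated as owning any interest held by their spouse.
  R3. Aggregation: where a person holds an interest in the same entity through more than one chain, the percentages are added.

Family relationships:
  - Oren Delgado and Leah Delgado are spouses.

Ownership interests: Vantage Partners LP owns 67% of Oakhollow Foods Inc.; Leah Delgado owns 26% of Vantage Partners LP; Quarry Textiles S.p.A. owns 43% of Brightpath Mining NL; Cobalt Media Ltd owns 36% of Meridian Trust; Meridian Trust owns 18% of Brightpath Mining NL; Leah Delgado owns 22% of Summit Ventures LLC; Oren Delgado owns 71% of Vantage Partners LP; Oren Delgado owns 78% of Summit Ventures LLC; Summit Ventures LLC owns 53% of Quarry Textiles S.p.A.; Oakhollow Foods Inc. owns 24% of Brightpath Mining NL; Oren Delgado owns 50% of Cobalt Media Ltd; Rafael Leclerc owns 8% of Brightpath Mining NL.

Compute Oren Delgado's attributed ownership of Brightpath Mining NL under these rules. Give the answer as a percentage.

By spousal attribution (R2), Oren Delgado is treated as also owning Leah Delgado's interest in Vantage Partners LP, giving 71% + 26% = 97%.
By spousal attribution (R2), Oren Delgado is treated as also owning Leah Delgado's interest in Summit Ventures LLC, giving 78% + 22% = 100%.
Chain via Cobalt Media Ltd → Meridian Trust (R1): 50% × 36% × 18% = 3.24% of Brightpath Mining NL.
Chain via Vantage Partners LP → Oakhollow Foods Inc. (R1): 97% × 67% × 24% = 15.5976% of Brightpath Mining NL.
Chain via Summit Ventures LLC → Quarry Textiles S.p.A. (R1): 100% × 53% × 43% = 22.79% of Brightpath Mining NL.
Aggregating (R3): 3.24% + 15.5976% + 22.79% = 41.6276%.

41.6276%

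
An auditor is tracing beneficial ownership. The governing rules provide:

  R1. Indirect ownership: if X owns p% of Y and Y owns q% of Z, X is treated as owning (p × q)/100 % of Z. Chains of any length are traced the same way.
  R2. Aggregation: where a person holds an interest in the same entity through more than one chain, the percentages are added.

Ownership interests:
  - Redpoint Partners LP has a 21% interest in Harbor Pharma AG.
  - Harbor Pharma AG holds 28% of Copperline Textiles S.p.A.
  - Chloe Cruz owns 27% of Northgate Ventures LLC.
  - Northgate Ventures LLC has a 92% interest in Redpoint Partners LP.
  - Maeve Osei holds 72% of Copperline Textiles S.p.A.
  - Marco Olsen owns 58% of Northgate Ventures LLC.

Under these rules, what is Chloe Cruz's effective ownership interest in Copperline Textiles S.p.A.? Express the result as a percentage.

Chain via Northgate Ventures LLC → Redpoint Partners LP → Harbor Pharma AG (R1): 27% × 92% × 21% × 28% = 1.460592% of Copperline Textiles S.p.A.

1.460592%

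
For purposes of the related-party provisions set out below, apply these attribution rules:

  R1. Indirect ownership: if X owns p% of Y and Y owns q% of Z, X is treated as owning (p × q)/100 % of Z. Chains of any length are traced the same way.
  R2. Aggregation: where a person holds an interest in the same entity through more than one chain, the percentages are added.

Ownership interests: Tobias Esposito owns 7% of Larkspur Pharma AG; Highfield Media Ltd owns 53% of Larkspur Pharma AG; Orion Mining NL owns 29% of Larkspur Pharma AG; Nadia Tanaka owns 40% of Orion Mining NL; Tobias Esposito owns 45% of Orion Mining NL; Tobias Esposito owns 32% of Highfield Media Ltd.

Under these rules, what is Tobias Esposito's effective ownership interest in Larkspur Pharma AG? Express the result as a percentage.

Chain via Highfield Media Ltd (R1): 32% × 53% = 16.96% of Larkspur Pharma AG.
Chain via Orion Mining NL (R1): 45% × 29% = 13.05% of Larkspur Pharma AG.
Direct interest in Larkspur Pharma AG: 7%.
Aggregating (R2): 16.96% + 13.05% + 7% = 37.01%.

37.01%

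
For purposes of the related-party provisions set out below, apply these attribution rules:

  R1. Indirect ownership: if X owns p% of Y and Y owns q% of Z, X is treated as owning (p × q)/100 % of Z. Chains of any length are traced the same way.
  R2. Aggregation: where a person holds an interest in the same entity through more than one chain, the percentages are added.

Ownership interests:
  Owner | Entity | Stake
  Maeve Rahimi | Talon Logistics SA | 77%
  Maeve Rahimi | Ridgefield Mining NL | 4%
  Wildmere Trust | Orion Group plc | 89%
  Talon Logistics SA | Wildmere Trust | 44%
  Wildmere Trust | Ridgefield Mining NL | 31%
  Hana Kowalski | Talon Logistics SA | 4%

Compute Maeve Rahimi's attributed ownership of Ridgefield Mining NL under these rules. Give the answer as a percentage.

14.5028%

Chain via Talon Logistics SA → Wildmere Trust (R1): 77% × 44% × 31% = 10.5028% of Ridgefield Mining NL.
Direct interest in Ridgefield Mining NL: 4%.
Aggregating (R2): 10.5028% + 4% = 14.5028%.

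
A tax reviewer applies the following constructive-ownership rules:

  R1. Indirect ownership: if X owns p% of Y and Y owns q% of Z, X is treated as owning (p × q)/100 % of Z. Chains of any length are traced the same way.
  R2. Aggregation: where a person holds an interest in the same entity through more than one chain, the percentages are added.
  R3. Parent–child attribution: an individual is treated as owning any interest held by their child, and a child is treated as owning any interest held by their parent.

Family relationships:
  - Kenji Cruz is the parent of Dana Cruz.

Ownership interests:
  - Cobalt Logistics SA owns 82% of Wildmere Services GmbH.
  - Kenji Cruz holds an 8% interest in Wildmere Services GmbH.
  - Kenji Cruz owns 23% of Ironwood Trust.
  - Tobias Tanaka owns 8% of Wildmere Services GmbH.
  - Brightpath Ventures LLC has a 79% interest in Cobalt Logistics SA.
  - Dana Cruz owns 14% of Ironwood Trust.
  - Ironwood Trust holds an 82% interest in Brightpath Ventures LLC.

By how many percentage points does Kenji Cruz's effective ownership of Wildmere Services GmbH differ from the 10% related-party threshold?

By parent–child attribution (R3), Kenji Cruz is treated as also owning Dana Cruz's interest in Ironwood Trust, giving 23% + 14% = 37%.
Chain via Ironwood Trust → Brightpath Ventures LLC → Cobalt Logistics SA (R1): 37% × 82% × 79% × 82% = 19.654252% of Wildmere Services GmbH.
Direct interest in Wildmere Services GmbH: 8%.
Aggregating (R2): 19.654252% + 8% = 27.654252%.
27.654252% exceeds the 10% threshold by 17.654252 percentage points.

17.654252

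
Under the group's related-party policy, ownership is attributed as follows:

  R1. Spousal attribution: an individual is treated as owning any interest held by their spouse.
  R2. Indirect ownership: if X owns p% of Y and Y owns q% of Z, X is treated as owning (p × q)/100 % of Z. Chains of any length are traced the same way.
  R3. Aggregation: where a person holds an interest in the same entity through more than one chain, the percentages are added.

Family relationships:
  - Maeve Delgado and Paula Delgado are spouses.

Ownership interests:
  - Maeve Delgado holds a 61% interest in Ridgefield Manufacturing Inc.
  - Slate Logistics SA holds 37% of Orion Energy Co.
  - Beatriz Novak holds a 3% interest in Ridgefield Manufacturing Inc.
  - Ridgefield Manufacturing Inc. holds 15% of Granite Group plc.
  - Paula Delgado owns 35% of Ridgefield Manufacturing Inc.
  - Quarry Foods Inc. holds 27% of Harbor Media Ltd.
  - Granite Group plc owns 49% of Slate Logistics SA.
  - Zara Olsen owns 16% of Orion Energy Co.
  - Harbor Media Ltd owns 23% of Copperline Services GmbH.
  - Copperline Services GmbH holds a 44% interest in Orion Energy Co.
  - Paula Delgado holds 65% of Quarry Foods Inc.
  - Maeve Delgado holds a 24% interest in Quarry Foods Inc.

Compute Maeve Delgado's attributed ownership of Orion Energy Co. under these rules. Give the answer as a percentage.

By spousal attribution (R1), Maeve Delgado is treated as also owning Paula Delgado's interest in Quarry Foods Inc, giving 24% + 65% = 89%.
By spousal attribution (R1), Maeve Delgado is treated as also owning Paula Delgado's interest in Ridgefield Manufacturing Inc, giving 61% + 35% = 96%.
Chain via Quarry Foods Inc. → Harbor Media Ltd → Copperline Services GmbH (R2): 89% × 27% × 23% × 44% = 2.431836% of Orion Energy Co.
Chain via Ridgefield Manufacturing Inc. → Granite Group plc → Slate Logistics SA (R2): 96% × 15% × 49% × 37% = 2.61072% of Orion Energy Co.
Aggregating (R3): 2.431836% + 2.61072% = 5.042556%.

5.042556%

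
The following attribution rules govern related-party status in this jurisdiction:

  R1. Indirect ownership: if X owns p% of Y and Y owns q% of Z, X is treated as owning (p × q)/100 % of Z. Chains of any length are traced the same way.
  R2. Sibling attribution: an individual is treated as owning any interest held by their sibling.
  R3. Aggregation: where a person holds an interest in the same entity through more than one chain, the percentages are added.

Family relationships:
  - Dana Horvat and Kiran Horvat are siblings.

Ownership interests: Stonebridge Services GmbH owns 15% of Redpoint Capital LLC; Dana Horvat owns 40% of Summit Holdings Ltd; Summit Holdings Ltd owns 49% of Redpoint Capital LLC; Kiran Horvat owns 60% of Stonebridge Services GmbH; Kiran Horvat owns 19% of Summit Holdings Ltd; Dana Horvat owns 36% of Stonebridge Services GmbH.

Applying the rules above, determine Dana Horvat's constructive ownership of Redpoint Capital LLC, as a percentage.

43.31%

By sibling attribution (R2), Dana Horvat is treated as also owning Kiran Horvat's interest in Summit Holdings Ltd, giving 40% + 19% = 59%.
By sibling attribution (R2), Dana Horvat is treated as also owning Kiran Horvat's interest in Stonebridge Services GmbH, giving 36% + 60% = 96%.
Chain via Summit Holdings Ltd (R1): 59% × 49% = 28.91% of Redpoint Capital LLC.
Chain via Stonebridge Services GmbH (R1): 96% × 15% = 14.4% of Redpoint Capital LLC.
Aggregating (R3): 28.91% + 14.4% = 43.31%.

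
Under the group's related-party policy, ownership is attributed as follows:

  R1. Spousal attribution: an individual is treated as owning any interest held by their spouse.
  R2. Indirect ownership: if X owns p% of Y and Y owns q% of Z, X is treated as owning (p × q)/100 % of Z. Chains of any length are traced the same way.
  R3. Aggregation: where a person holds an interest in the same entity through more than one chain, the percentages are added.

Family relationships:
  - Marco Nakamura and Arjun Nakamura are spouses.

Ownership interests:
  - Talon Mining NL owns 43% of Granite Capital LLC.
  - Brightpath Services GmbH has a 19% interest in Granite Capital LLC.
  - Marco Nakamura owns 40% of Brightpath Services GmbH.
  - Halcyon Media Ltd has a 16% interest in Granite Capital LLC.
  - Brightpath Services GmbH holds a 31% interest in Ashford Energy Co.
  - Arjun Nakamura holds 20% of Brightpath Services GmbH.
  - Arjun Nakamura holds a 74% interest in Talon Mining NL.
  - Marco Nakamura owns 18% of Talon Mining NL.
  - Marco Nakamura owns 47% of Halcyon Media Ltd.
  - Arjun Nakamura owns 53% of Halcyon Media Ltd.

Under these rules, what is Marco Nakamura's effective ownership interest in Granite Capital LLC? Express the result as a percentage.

66.96%

By spousal attribution (R1), Marco Nakamura is treated as also owning Arjun Nakamura's interest in Talon Mining NL, giving 18% + 74% = 92%.
By spousal attribution (R1), Marco Nakamura is treated as also owning Arjun Nakamura's interest in Halcyon Media Ltd, giving 47% + 53% = 100%.
By spousal attribution (R1), Marco Nakamura is treated as also owning Arjun Nakamura's interest in Brightpath Services GmbH, giving 40% + 20% = 60%.
Chain via Talon Mining NL (R2): 92% × 43% = 39.56% of Granite Capital LLC.
Chain via Halcyon Media Ltd (R2): 100% × 16% = 16% of Granite Capital LLC.
Chain via Brightpath Services GmbH (R2): 60% × 19% = 11.4% of Granite Capital LLC.
Aggregating (R3): 39.56% + 16% + 11.4% = 66.96%.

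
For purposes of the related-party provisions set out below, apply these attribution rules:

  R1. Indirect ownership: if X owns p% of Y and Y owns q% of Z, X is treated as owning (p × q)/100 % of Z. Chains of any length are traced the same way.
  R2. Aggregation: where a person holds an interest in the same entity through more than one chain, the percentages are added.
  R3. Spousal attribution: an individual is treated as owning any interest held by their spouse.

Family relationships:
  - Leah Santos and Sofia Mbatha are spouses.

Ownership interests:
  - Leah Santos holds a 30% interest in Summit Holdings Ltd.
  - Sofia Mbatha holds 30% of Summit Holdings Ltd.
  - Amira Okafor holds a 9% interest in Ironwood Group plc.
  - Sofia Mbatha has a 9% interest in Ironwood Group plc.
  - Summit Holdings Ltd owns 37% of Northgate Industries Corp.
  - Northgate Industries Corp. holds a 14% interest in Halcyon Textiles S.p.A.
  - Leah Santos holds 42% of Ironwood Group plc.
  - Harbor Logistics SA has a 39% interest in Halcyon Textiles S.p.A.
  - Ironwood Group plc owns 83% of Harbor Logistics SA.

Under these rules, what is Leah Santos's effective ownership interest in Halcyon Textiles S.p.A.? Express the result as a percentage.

By spousal attribution (R3), Leah Santos is treated as also owning Sofia Mbatha's interest in Ironwood Group plc, giving 42% + 9% = 51%.
By spousal attribution (R3), Leah Santos is treated as also owning Sofia Mbatha's interest in Summit Holdings Ltd, giving 30% + 30% = 60%.
Chain via Ironwood Group plc → Harbor Logistics SA (R1): 51% × 83% × 39% = 16.5087% of Halcyon Textiles S.p.A.
Chain via Summit Holdings Ltd → Northgate Industries Corp. (R1): 60% × 37% × 14% = 3.108% of Halcyon Textiles S.p.A.
Aggregating (R2): 16.5087% + 3.108% = 19.6167%.

19.6167%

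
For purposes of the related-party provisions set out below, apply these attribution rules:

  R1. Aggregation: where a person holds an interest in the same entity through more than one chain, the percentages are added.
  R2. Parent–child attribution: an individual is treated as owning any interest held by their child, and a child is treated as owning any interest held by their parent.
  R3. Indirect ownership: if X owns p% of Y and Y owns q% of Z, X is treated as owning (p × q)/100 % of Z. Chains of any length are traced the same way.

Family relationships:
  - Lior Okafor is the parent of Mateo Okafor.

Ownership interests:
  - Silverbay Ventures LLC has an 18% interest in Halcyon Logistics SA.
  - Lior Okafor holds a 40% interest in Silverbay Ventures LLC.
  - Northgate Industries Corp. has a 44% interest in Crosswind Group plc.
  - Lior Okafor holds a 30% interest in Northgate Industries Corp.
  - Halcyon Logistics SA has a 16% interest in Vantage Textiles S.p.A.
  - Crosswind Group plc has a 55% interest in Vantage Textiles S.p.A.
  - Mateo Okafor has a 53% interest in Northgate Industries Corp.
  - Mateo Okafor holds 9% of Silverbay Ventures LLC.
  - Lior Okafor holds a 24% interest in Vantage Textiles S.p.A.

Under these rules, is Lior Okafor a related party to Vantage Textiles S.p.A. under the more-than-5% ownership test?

Yes

By parent–child attribution (R2), Lior Okafor is treated as also owning Mateo Okafor's interest in Northgate Industries Corp, giving 30% + 53% = 83%.
By parent–child attribution (R2), Lior Okafor is treated as also owning Mateo Okafor's interest in Silverbay Ventures LLC, giving 40% + 9% = 49%.
Chain via Northgate Industries Corp. → Crosswind Group plc (R3): 83% × 44% × 55% = 20.086% of Vantage Textiles S.p.A.
Chain via Silverbay Ventures LLC → Halcyon Logistics SA (R3): 49% × 18% × 16% = 1.4112% of Vantage Textiles S.p.A.
Direct interest in Vantage Textiles S.p.A: 24%.
Aggregating (R1): 20.086% + 1.4112% + 24% = 45.4972%.
45.4972% exceeds the 5% threshold, so Lior is a related party to Vantage Textiles S.p.A.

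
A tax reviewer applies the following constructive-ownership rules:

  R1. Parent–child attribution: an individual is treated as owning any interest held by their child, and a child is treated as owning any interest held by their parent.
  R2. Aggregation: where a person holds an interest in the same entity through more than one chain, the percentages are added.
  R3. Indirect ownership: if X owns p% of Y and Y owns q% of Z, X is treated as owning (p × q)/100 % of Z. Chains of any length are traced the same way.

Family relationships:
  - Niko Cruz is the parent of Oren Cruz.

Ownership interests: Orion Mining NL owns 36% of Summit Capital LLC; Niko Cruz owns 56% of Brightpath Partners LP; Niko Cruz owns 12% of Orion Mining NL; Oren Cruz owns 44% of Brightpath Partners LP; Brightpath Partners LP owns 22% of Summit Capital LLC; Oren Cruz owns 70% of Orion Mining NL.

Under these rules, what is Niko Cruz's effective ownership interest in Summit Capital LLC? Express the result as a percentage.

By parent–child attribution (R1), Niko Cruz is treated as also owning Oren Cruz's interest in Brightpath Partners LP, giving 56% + 44% = 100%.
By parent–child attribution (R1), Niko Cruz is treated as also owning Oren Cruz's interest in Orion Mining NL, giving 12% + 70% = 82%.
Chain via Brightpath Partners LP (R3): 100% × 22% = 22% of Summit Capital LLC.
Chain via Orion Mining NL (R3): 82% × 36% = 29.52% of Summit Capital LLC.
Aggregating (R2): 22% + 29.52% = 51.52%.

51.52%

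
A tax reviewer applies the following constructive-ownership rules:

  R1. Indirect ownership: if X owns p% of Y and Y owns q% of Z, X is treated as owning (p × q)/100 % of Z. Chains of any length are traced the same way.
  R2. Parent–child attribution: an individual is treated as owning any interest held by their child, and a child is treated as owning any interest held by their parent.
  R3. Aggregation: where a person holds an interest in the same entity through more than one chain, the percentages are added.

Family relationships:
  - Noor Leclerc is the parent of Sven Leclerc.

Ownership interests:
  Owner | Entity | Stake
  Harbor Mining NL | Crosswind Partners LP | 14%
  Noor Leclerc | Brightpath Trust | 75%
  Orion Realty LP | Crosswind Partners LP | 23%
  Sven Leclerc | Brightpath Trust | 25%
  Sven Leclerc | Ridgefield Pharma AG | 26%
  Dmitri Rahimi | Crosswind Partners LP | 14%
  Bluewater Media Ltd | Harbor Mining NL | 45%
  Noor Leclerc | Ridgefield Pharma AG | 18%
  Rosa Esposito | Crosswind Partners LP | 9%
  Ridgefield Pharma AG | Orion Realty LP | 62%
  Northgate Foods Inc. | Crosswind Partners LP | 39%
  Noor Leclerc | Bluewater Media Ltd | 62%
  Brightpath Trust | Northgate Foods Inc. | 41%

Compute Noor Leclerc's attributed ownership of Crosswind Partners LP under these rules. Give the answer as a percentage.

26.1704%

By parent–child attribution (R2), Noor Leclerc is treated as also owning Sven Leclerc's interest in Brightpath Trust, giving 75% + 25% = 100%.
By parent–child attribution (R2), Noor Leclerc is treated as also owning Sven Leclerc's interest in Ridgefield Pharma AG, giving 18% + 26% = 44%.
Chain via Brightpath Trust → Northgate Foods Inc. (R1): 100% × 41% × 39% = 15.99% of Crosswind Partners LP.
Chain via Bluewater Media Ltd → Harbor Mining NL (R1): 62% × 45% × 14% = 3.906% of Crosswind Partners LP.
Chain via Ridgefield Pharma AG → Orion Realty LP (R1): 44% × 62% × 23% = 6.2744% of Crosswind Partners LP.
Aggregating (R3): 15.99% + 3.906% + 6.2744% = 26.1704%.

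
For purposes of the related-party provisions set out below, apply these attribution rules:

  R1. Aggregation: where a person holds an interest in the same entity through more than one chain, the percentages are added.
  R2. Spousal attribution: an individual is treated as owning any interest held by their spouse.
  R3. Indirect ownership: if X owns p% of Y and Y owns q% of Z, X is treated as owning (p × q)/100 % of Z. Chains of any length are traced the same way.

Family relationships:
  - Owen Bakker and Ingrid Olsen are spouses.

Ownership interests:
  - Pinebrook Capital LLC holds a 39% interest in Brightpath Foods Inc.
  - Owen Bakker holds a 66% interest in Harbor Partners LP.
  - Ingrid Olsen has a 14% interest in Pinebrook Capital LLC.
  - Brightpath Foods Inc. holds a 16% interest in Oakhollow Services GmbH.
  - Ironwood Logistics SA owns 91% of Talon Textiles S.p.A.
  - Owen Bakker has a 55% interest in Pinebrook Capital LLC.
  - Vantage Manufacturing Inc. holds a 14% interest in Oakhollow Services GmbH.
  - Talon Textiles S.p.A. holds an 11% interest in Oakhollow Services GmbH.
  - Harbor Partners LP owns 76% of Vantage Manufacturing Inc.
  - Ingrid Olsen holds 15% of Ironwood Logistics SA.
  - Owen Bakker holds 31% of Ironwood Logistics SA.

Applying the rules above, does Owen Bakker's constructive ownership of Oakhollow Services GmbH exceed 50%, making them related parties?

By spousal attribution (R2), Owen Bakker is treated as also owning Ingrid Olsen's interest in Pinebrook Capital LLC, giving 55% + 14% = 69%.
By spousal attribution (R2), Owen Bakker is treated as also owning Ingrid Olsen's interest in Ironwood Logistics SA, giving 31% + 15% = 46%.
Chain via Pinebrook Capital LLC → Brightpath Foods Inc. (R3): 69% × 39% × 16% = 4.3056% of Oakhollow Services GmbH.
Chain via Ironwood Logistics SA → Talon Textiles S.p.A. (R3): 46% × 91% × 11% = 4.6046% of Oakhollow Services GmbH.
Chain via Harbor Partners LP → Vantage Manufacturing Inc. (R3): 66% × 76% × 14% = 7.0224% of Oakhollow Services GmbH.
Aggregating (R1): 4.3056% + 4.6046% + 7.0224% = 15.9326%.
15.9326% does not exceed the 50% threshold, so Owen is not a related party to Oakhollow Services GmbH.

No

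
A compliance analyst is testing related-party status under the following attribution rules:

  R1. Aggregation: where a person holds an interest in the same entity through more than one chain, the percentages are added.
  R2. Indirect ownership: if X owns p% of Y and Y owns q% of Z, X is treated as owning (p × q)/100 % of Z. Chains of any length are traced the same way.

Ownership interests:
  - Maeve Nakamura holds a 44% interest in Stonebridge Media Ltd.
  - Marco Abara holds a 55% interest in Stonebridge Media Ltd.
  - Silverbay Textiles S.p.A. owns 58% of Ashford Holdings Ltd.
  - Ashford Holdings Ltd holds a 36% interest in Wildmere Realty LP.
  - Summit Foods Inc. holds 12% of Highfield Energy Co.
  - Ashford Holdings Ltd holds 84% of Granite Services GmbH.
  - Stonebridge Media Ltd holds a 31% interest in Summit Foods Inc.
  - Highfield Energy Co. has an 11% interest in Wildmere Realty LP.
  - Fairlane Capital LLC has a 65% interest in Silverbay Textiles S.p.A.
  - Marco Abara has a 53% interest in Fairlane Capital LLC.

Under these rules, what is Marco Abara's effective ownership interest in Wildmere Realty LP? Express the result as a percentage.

Chain via Stonebridge Media Ltd → Summit Foods Inc. → Highfield Energy Co. (R2): 55% × 31% × 12% × 11% = 0.22506% of Wildmere Realty LP.
Chain via Fairlane Capital LLC → Silverbay Textiles S.p.A. → Ashford Holdings Ltd (R2): 53% × 65% × 58% × 36% = 7.19316% of Wildmere Realty LP.
Aggregating (R1): 0.22506% + 7.19316% = 7.41822%.

7.41822%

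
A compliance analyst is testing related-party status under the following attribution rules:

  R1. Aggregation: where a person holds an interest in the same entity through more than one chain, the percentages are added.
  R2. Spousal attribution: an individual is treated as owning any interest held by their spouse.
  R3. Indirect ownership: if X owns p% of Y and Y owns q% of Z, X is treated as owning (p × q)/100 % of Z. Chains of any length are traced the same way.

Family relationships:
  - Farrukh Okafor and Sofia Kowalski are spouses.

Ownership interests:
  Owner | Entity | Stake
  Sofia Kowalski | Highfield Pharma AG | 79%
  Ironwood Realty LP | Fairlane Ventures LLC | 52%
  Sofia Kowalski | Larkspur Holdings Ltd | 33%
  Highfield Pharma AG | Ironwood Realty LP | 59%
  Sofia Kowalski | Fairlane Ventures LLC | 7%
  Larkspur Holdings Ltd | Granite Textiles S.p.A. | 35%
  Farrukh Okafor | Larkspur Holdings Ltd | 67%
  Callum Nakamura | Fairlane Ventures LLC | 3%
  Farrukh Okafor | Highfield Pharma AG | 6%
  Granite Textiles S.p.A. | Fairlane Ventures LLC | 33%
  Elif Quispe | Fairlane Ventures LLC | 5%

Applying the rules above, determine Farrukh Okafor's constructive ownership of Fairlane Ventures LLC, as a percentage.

By spousal attribution (R2), Farrukh Okafor is treated as also owning Sofia Kowalski's interest in Larkspur Holdings Ltd, giving 67% + 33% = 100%.
By spousal attribution (R2), Farrukh Okafor is treated as also owning Sofia Kowalski's interest in Highfield Pharma AG, giving 6% + 79% = 85%.
By spousal attribution (R2), Farrukh Okafor is treated as owning Sofia Kowalski's 7% interest in Fairlane Ventures LLC.
Chain via Larkspur Holdings Ltd → Granite Textiles S.p.A. (R3): 100% × 35% × 33% = 11.55% of Fairlane Ventures LLC.
Chain via Highfield Pharma AG → Ironwood Realty LP (R3): 85% × 59% × 52% = 26.078% of Fairlane Ventures LLC.
Direct interest in Fairlane Ventures LLC: 7%.
Aggregating (R1): 11.55% + 26.078% + 7% = 44.628%.

44.628%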